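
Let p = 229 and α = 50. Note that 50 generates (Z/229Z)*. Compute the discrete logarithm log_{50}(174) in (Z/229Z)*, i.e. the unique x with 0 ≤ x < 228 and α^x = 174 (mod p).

194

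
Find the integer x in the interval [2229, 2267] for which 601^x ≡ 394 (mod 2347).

2242

Compute 601^2229 mod 2347 = 1148, then multiply by 601 repeatedly:
  601^2229=1148  601^2230=2277  601^2231=176  601^2232=161  601^2233=534
  601^2234=1742  601^2235=180  601^2236=218  601^2237=1933  601^2238=2315
  601^2239=1891  601^2240=543  601^2241=110  601^2242=394
Found 394 at exponent 2242.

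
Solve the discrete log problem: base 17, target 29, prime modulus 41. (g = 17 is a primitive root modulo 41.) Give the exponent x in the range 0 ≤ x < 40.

39

Successive powers of 17 modulo 41:
  17^0=1  17^1=17  17^2=2  17^3=34  17^4=4  17^5=27
  17^6=8  17^7=13  17^8=16  17^9=26  17^10=32  17^11=11
  17^12=23  17^13=22  17^14=5  17^15=3  17^16=10  17^17=6
  17^18=20  17^19=12  17^20=40  17^21=24  17^22=39  17^23=7
  17^24=37  17^25=14  17^26=33  17^27=28  17^28=25  17^29=15
  17^30=9  17^31=30  17^32=18  17^33=19  17^34=36  17^35=38
  17^36=31  17^37=35  17^38=21  17^39=29
So 17^39 ≡ 29 (mod 41), giving x = 39.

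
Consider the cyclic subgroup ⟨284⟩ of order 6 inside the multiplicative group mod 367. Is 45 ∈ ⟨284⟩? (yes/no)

⟨284⟩ has order 6; its elements mod 367 are {1, 83, 84, 283, 284, 366}.
45 is not in this set.

no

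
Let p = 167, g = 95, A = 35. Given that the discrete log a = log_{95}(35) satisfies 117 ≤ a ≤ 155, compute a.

123

Compute 95^117 mod 167 = 41, then multiply by 95 repeatedly:
  95^117=41  95^118=54  95^119=120  95^120=44  95^121=5
  95^122=141  95^123=35
Found 35 at exponent 123.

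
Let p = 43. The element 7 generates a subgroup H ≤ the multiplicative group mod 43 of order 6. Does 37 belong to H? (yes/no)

yes

37 ∈ ⟨7⟩ iff 37^6 ≡ 1 (mod 43), since |⟨7⟩| = 6.
37^6 mod 43 = 1.
Since 1 = 1, 37 lies in the subgroup.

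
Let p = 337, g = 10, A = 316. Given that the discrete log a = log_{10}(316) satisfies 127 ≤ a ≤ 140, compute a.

128

Compute 10^127 mod 337 = 99, then multiply by 10 repeatedly:
  10^127=99  10^128=316
Found 316 at exponent 128.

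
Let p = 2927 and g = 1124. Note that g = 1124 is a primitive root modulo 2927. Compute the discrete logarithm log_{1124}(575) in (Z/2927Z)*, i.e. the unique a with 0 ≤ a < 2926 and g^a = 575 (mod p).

699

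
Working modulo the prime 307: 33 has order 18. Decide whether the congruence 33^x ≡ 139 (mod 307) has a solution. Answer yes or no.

yes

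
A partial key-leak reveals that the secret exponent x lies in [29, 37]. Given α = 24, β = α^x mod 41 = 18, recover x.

32

Compute 24^29 mod 41 = 26, then multiply by 24 repeatedly:
  24^29=26  24^30=9  24^31=11  24^32=18
Found 18 at exponent 32.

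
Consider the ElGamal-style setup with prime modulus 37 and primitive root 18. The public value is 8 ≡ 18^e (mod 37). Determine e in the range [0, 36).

Successive powers of 18 modulo 37:
  18^0=1  18^1=18  18^2=28  18^3=23  18^4=7  18^5=15
  18^6=11  18^7=13  18^8=12  18^9=31  18^10=3  18^11=17
  18^12=10  18^13=32  18^14=21  18^15=8
So 18^15 ≡ 8 (mod 37), giving e = 15.

15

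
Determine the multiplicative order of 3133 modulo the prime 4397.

The order of 3133 must divide p − 1 = 4396 = 2^2 · 7 · 157.
Divisors: 1, 2, 4, 7, 14, 28, 157, 314, 628, 1099, 2198, 4396.
Check each in increasing order: 3133^1 ≡ 3133;  3133^2 ≡ 1585;  3133^4 ≡ 1538;  3133^7 ≡ 3764;  3133^14 ≡ 562;  3133^28 ≡ 3657;  3133^157 ≡ 2212;  3133^314 ≡ 3480;  3133^628 ≡ 1062;  3133^1099 ≡ 1.
Smallest exponent giving 1 is 1099.

1099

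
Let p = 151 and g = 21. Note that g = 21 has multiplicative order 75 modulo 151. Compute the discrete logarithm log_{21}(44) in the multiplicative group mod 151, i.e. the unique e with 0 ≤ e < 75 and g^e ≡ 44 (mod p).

33

Baby-step giant-step with m = ceil(sqrt(75)) = 9.
Baby table (21^j mod 151 for j=0..8):
  0:1  1:21  2:139  3:50  4:144  5:4  6:84  7:103
  8:49
Giant step factor: 21^(-9) ≡ 124 (mod 151).
Scan 44·124^i mod 151 for i = 0, 1, …:
  i=0: 44   i=1: 20   i=2: 64   i=3: 84
Match at i=3, j=6: e = 3·9 + 6 = 33.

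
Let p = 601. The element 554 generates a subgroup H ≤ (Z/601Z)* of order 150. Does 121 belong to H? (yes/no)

no

121 ∈ ⟨554⟩ iff 121^150 ≡ 1 (mod 601), since |⟨554⟩| = 150.
121^150 mod 601 = 600.
Since 600 ≠ 1, 121 does not lie in the subgroup.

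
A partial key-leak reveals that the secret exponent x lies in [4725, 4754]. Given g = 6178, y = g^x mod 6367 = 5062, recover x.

4742

Compute 6178^4725 mod 6367 = 4263, then multiply by 6178 repeatedly:
  6178^4725=4263  6178^4726=2902  6178^4727=5451  6178^4728=1215  6178^4729=5944
  6178^4730=3543  6178^4731=5275  6178^4732=2644  6178^4733=3277  6178^4734=4613
  6178^4735=422  6178^4736=3013  6178^4737=3573  6178^4738=5972  6178^4739=4618
  6178^4740=5844  6178^4741=3342  6178^4742=5062
Found 5062 at exponent 4742.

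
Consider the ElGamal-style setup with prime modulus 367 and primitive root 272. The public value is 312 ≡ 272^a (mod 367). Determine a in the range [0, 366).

Baby-step giant-step with m = ceil(sqrt(366)) = 20.
Baby table (272^j mod 367 for j=0..19):
  0:1  1:272  2:217  3:304  4:113  5:275  6:299  7:221
  8:291  9:247  10:23  11:17  12:220  13:19  14:30  15:86
  16:271  17:312  18:87  19:176
Giant step factor: 272^(-20) ≡ 256 (mod 367).
Scan 312·256^i mod 367 for i = 0, 1, …:
  i=0: 312
Match at i=0, j=17: a = 0·20 + 17 = 17.

17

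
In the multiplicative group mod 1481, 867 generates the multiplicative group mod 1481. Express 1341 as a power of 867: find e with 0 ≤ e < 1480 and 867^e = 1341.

Baby-step giant-step with m = ceil(sqrt(1480)) = 39.
Baby table (867^j mod 1481 for j=0..38):
  0:1  1:867  2:822  3:313  4:348  5:1073  6:223  7:811
  8:1143  9:192  10:592  11:838  12:856  13:171  14:157  15:1348
  16:207  17:268  18:1320  19:1108  20:948  21:1442  22:250  23:524
  24:1122  25:1238  26:1102  27:189  28:953  29:1334  30:1398  31:608
  32:1381  33:679  34:736  35:1282  36:744  37:813  38:1396
Giant step factor: 867^(-39) ≡ 267 (mod 1481).
Scan 1341·267^i mod 1481 for i = 0, 1, …:
  i=0: 1341   i=1: 1126   i=2: 1480   i=3: 1214
  i=4: 1280   i=5: 1130   i=6: 1067   i=7: 537
  i=8: 1203   i=9: 1305     …   i=19: 926
  i=20: 1396
Match at i=20, j=38: e = 20·39 + 38 = 818.

818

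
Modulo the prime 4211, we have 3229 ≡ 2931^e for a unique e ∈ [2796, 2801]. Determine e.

2798

Compute 2931^2796 mod 4211 = 2109, then multiply by 2931 repeatedly:
  2931^2796=2109  2931^2797=3942  2931^2798=3229
Found 3229 at exponent 2798.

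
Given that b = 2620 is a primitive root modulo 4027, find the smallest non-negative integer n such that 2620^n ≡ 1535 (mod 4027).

2476

Baby-step giant-step with m = ceil(sqrt(4026)) = 64.
Baby table (2620^j mod 4027 for j=0..63):
  0:1  1:2620  2:2392  3:1028  4:3324  5:2506  6:1710  7:2176
  8:2915  9:2108  10:1943  11:532  12:498  13:12  14:3251  15:515
  16:255  17:3645  18:1883  19:385  20:1950  21:2764  22:1134  23:3181
  24:2357  25:1949  26:144  27:2769  28:2153  29:3060  30:3470  31:2461
  32:593  33:3265  34:952  35:1527  36:1929  37:95  38:3253  39:1728
  40:1012  41:1674  42:477  43:1370  44:1343  45:3089  46:2937  47:3370
  48:2216  49:3013  50:1140  51:2793  52:601  53:63  54:3980  55:1697
  56:332  57:8  58:825  59:3028  60:170  61:2430  62:3940  63:1599
Giant step factor: 2620^(-64) ≡ 2283 (mod 4027).
Scan 1535·2283^i mod 4027 for i = 0, 1, …:
  i=0: 1535   i=1: 915   i=2: 2959   i=3: 2118
  i=4: 2994   i=5: 1483   i=6: 3009   i=7: 3512
  i=8: 139   i=9: 3231     …   i=37: 2209
  i=38: 1343
Match at i=38, j=44: n = 38·64 + 44 = 2476.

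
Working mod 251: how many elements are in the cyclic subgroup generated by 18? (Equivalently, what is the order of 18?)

250

The order of 18 must divide p − 1 = 250 = 2 · 5^3.
Divisors: 1, 2, 5, 10, 25, 50, 125, 250.
Check each in increasing order: 18^1 ≡ 18;  18^2 ≡ 73;  18^5 ≡ 40;  18^10 ≡ 94;  18^25 ≡ 32;  18^50 ≡ 20;  18^125 ≡ 250;  18^250 ≡ 1.
Smallest exponent giving 1 is 250.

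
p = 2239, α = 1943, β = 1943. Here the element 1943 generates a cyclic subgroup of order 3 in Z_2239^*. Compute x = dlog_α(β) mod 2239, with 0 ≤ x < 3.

1

Successive powers of 1943 modulo 2239:
  1943^0=1  1943^1=1943
So 1943^1 ≡ 1943 (mod 2239), giving x = 1.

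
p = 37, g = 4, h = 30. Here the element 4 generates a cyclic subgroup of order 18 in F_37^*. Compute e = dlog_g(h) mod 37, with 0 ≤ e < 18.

Successive powers of 4 modulo 37:
  4^0=1  4^1=4  4^2=16  4^3=27  4^4=34  4^5=25
  4^6=26  4^7=30
So 4^7 ≡ 30 (mod 37), giving e = 7.

7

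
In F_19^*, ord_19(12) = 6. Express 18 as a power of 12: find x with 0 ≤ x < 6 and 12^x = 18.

Successive powers of 12 modulo 19:
  12^0=1  12^1=12  12^2=11  12^3=18
So 12^3 ≡ 18 (mod 19), giving x = 3.

3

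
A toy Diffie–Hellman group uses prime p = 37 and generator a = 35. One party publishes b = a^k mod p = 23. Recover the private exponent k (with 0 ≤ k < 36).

33

Successive powers of 35 modulo 37:
  35^0=1  35^1=35  35^2=4  35^3=29  35^4=16  35^5=5
  35^6=27  35^7=20  35^8=34  35^9=6  35^10=25  35^11=24
  35^12=26  35^13=22  35^14=30  35^15=14  35^16=9  35^17=19
  35^18=36  35^19=2  35^20=33  35^21=8  35^22=21  35^23=32
  35^24=10  35^25=17  35^26=3  35^27=31  35^28=12  35^29=13
  35^30=11  35^31=15  35^32=7  35^33=23
So 35^33 ≡ 23 (mod 37), giving k = 33.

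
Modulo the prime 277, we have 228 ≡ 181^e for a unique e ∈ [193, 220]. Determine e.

Compute 181^193 mod 277 = 97, then multiply by 181 repeatedly:
  181^193=97  181^194=106  181^195=73  181^196=194  181^197=212
  181^198=146  181^199=111  181^200=147  181^201=15  181^202=222
  181^203=17  181^204=30  181^205=167  181^206=34  181^207=60
  181^208=57  181^209=68  181^210=120  181^211=114  181^212=136
  181^213=240  181^214=228
Found 228 at exponent 214.

214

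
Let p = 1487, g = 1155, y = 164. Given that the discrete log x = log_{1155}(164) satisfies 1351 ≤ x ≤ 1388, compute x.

1385

Compute 1155^1351 mod 1487 = 1124, then multiply by 1155 repeatedly:
  1155^1351=1124  1155^1352=69  1155^1353=884  1155^1354=938  1155^1355=854
  1155^1356=489  1155^1357=1222  1155^1358=247  1155^1359=1268  1155^1360=1332
  1155^1361=902  1155^1362=910  1155^1363=1228  1155^1364=1229  1155^1365=897
  1155^1366=1083  1155^1367=298  1155^1368=693  1155^1369=409  1155^1370=1016
  1155^1371=237  1155^1372=127  1155^1373=959  1155^1374=1317  1155^1375=1421
  1155^1376=1094  1155^1377=1107  1155^1378=1252  1155^1379=696  1155^1380=900
  1155^1381=87  1155^1382=856  1155^1383=1312  1155^1384=107  1155^1385=164
Found 164 at exponent 1385.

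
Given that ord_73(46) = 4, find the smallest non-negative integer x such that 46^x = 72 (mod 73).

2

Successive powers of 46 modulo 73:
  46^0=1  46^1=46  46^2=72
So 46^2 ≡ 72 (mod 73), giving x = 2.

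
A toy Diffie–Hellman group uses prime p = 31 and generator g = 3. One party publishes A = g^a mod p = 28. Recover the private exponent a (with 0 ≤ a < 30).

16

Successive powers of 3 modulo 31:
  3^0=1  3^1=3  3^2=9  3^3=27  3^4=19  3^5=26
  3^6=16  3^7=17  3^8=20  3^9=29  3^10=25  3^11=13
  3^12=8  3^13=24  3^14=10  3^15=30  3^16=28
So 3^16 ≡ 28 (mod 31), giving a = 16.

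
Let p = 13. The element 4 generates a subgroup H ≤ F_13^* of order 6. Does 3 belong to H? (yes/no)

yes

⟨4⟩ has order 6; its elements mod 13 are {1, 3, 4, 9, 10, 12}.
3 is in this set.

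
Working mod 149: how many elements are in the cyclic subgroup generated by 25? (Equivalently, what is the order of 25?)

The order of 25 must divide p − 1 = 148 = 2^2 · 37.
Divisors: 1, 2, 4, 37, 74, 148.
Check each in increasing order: 25^1 ≡ 25;  25^2 ≡ 29;  25^4 ≡ 96;  25^37 ≡ 1.
Smallest exponent giving 1 is 37.

37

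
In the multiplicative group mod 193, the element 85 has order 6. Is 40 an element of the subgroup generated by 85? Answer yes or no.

no

⟨85⟩ has order 6; its elements mod 193 are {1, 84, 85, 108, 109, 192}.
40 is not in this set.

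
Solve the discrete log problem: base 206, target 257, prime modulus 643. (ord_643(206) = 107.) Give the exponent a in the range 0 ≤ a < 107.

Baby-step giant-step with m = ceil(sqrt(107)) = 11.
Baby table (206^j mod 643 for j=0..10):
  0:1  1:206  2:641  3:231  4:4  5:181  6:635  7:281
  8:16  9:81  10:611
Giant step factor: 206^(-11) ≡ 385 (mod 643).
Scan 257·385^i mod 643 for i = 0, 1, …:
  i=0: 257   i=1: 566   i=2: 576   i=3: 568
  i=4: 60   i=5: 595   i=6: 167   i=7: 638
  i=8: 4
Match at i=8, j=4: a = 8·11 + 4 = 92.

92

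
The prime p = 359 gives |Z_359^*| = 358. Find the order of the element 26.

358

The order of 26 must divide p − 1 = 358 = 2 · 179.
Divisors: 1, 2, 179, 358.
Check each in increasing order: 26^1 ≡ 26;  26^2 ≡ 317;  26^179 ≡ 358;  26^358 ≡ 1.
Smallest exponent giving 1 is 358.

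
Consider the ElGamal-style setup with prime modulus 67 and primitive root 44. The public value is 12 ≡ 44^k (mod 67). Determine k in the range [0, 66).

Baby-step giant-step with m = ceil(sqrt(66)) = 9.
Baby table (44^j mod 67 for j=0..8):
  0:1  1:44  2:60  3:27  4:49  5:12  6:59  7:50
  8:56
Giant step factor: 44^(-9) ≡ 58 (mod 67).
Scan 12·58^i mod 67 for i = 0, 1, …:
  i=0: 12
Match at i=0, j=5: k = 0·9 + 5 = 5.

5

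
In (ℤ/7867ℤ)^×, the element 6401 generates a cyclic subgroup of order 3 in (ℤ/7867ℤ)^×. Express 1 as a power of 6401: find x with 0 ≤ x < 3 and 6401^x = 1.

0

Successive powers of 6401 modulo 7867:
  6401^0=1
So 6401^0 ≡ 1 (mod 7867), giving x = 0.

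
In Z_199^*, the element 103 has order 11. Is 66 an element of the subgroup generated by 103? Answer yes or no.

66 ∈ ⟨103⟩ iff 66^11 ≡ 1 (mod 199), since |⟨103⟩| = 11.
66^11 mod 199 = 43.
Since 43 ≠ 1, 66 does not lie in the subgroup.

no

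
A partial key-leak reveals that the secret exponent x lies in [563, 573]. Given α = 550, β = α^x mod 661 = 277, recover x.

Compute 550^563 mod 661 = 69, then multiply by 550 repeatedly:
  550^563=69  550^564=273  550^565=103  550^566=465  550^567=604
  550^568=378  550^569=346  550^570=593  550^571=277
Found 277 at exponent 571.

571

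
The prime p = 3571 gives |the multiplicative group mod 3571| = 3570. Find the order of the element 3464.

255

The order of 3464 must divide p − 1 = 3570 = 2 · 3 · 5 · 7 · 17.
Divisors: 1, 2, 3, 5, 6, 7, 10, 14, 15, 17, 21, 30, 34, 35, 42, 51, 70, 85, 102, 105, 119, 170, 210, 238, 255, 357, 510, 595, 714, 1190, 1785, 3570.
Check each in increasing order: 3464^1 ≡ 3464;  3464^2 ≡ 736;  3464^3 ≡ 3381;  3464^5 ≡ 3000;  3464^6 ≡ 390;  3464^7 ≡ 1122;  3464^10 ≡ 1080;  3464^14 ≡ 1892;  3464^15 ≡ 1103;  3464^17 ≡ 1191;  3464^21 ≡ 1650;  3464^30 ≡ 2469;  3464^34 ≡ 794;  3464^35 ≡ 746;  3464^42 ≡ 1398;  3464^51 ≡ 2910;  3464^70 ≡ 3011;  3464^85 ≡ 103;  3464^102 ≡ 1259;  3464^105 ≡ 47;  3464^119 ≡ 3220;  3464^170 ≡ 3467;  3464^210 ≡ 2209;  3464^238 ≡ 1787;  3464^255 ≡ 1.
Smallest exponent giving 1 is 255.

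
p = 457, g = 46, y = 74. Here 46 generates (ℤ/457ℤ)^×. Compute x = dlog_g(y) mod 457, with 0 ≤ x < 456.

15

Successive powers of 46 modulo 457:
  46^0=1  46^1=46  46^2=288  46^3=452  46^4=227  46^5=388
  46^6=25  46^7=236  46^8=345  46^9=332  46^10=191  46^11=103
  46^12=168  46^13=416  46^14=399  46^15=74
So 46^15 ≡ 74 (mod 457), giving x = 15.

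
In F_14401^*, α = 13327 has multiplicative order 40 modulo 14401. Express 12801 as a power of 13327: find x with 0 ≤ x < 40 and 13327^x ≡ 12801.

3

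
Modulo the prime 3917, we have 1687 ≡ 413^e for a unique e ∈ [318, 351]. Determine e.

Compute 413^318 mod 3917 = 3398, then multiply by 413 repeatedly:
  413^318=3398  413^319=1088  413^320=2806  413^321=3363  413^322=2301
  413^323=2399  413^324=3703  413^325=1709  413^326=757  413^327=3198
  413^328=745  413^329=2159  413^330=2508  413^331=1716  413^332=3648
  413^333=2496  413^334=677  413^335=1494  413^336=2053  413^337=1817
  413^338=2274  413^339=2999  413^340=815  413^341=3650  413^342=3322
  413^343=1036  413^344=915  413^345=1863  413^346=1687
Found 1687 at exponent 346.

346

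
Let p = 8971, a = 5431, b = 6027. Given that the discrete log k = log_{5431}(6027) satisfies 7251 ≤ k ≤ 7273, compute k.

Compute 5431^7251 mod 8971 = 6027, then multiply by 5431 repeatedly:
  5431^7251=6027
Found 6027 at exponent 7251.

7251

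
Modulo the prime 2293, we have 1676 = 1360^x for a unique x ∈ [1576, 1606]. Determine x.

1576

Compute 1360^1576 mod 2293 = 1676, then multiply by 1360 repeatedly:
  1360^1576=1676
Found 1676 at exponent 1576.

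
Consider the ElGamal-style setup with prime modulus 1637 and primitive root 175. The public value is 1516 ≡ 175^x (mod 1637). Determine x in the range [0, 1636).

Baby-step giant-step with m = ceil(sqrt(1636)) = 41.
Baby table (175^j mod 1637 for j=0..40):
  0:1  1:175  2:1159  3:1474  4:941  5:975  6:377  7:495
  8:1501  9:755  10:1165  11:887  12:1347  13:1634  14:1112  15:1434
  16:489  17:451  18:349  19:506  20:152  21:408  22:1009  23:1416
  24:613  25:870  26:9  27:1575  28:609  29:170  30:284  31:590
  32:119  33:1181  34:413  35:247  36:663  37:1435  38:664  39:1610
  40:186
Giant step factor: 175^(-41) ≡ 112 (mod 1637).
Scan 1516·112^i mod 1637 for i = 0, 1, …:
  i=0: 1516   i=1: 1181
Match at i=1, j=33: x = 1·41 + 33 = 74.

74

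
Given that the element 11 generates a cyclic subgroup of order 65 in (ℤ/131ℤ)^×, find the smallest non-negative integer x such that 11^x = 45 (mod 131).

Successive powers of 11 modulo 131:
  11^0=1  11^1=11  11^2=121  11^3=21  11^4=100  11^5=52
  11^6=48  11^7=4  11^8=44  11^9=91  11^10=84  11^11=7
  11^12=77  11^13=61  11^14=16  11^15=45
So 11^15 ≡ 45 (mod 131), giving x = 15.

15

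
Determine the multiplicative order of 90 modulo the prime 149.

148

The order of 90 must divide p − 1 = 148 = 2^2 · 37.
Divisors: 1, 2, 4, 37, 74, 148.
Check each in increasing order: 90^1 ≡ 90;  90^2 ≡ 54;  90^4 ≡ 85;  90^37 ≡ 44;  90^74 ≡ 148;  90^148 ≡ 1.
Smallest exponent giving 1 is 148.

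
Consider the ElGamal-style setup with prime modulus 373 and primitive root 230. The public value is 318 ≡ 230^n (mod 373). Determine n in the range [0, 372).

Successive powers of 230 modulo 373:
  230^0=1  230^1=230  230^2=307  230^3=113  230^4=253  230^5=2
  230^6=87  230^7=241  230^8=226  230^9=133  230^10=4  230^11=174
  230^12=109  230^13=79  230^14=266  230^15=8  230^16=348  230^17=218
  230^18=158  230^19=159  230^20=16  230^21=323  230^22=63  230^23=316
  230^24=318
So 230^24 ≡ 318 (mod 373), giving n = 24.

24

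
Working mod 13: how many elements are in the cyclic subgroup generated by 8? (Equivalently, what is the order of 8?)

4

The order of 8 must divide p − 1 = 12 = 2^2 · 3.
Divisors: 1, 2, 3, 4, 6, 12.
Check each in increasing order: 8^1 ≡ 8;  8^2 ≡ 12;  8^3 ≡ 5;  8^4 ≡ 1.
Smallest exponent giving 1 is 4.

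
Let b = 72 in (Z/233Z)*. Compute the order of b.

The order of 72 must divide p − 1 = 232 = 2^3 · 29.
Divisors: 1, 2, 4, 8, 29, 58, 116, 232.
Check each in increasing order: 72^1 ≡ 72;  72^2 ≡ 58;  72^4 ≡ 102;  72^8 ≡ 152;  72^29 ≡ 144;  72^58 ≡ 232;  72^116 ≡ 1.
Smallest exponent giving 1 is 116.

116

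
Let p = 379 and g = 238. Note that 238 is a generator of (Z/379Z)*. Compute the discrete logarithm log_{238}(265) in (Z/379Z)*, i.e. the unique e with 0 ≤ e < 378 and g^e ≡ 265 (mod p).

235

Baby-step giant-step with m = ceil(sqrt(378)) = 20.
Baby table (238^j mod 379 for j=0..19):
  0:1  1:238  2:173  3:242  4:367  5:176  6:198  7:128
  8:144  9:162  10:277  11:359  12:167  13:330  14:87  15:240
  16:270  17:209  18:93  19:152
Giant step factor: 238^(-20) ≡ 297 (mod 379).
Scan 265·297^i mod 379 for i = 0, 1, …:
  i=0: 265   i=1: 252   i=2: 181   i=3: 318
  i=4: 75   i=5: 293   i=6: 230   i=7: 90
  i=8: 200   i=9: 276   i=10: 108   i=11: 240
Match at i=11, j=15: e = 11·20 + 15 = 235.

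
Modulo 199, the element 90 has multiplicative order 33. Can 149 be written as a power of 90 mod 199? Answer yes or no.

no

149 ∈ ⟨90⟩ iff 149^33 ≡ 1 (mod 199), since |⟨90⟩| = 33.
149^33 mod 199 = 107.
Since 107 ≠ 1, 149 does not lie in the subgroup.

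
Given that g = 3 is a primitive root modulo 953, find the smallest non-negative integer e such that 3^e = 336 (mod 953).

Baby-step giant-step with m = ceil(sqrt(952)) = 31.
Baby table (3^j mod 953 for j=0..30):
  0:1  1:3  2:9  3:27  4:81  5:243  6:729  7:281
  8:843  9:623  10:916  11:842  12:620  13:907  14:815  15:539
  16:664  17:86  18:258  19:774  20:416  21:295  22:885  23:749
  24:341  25:70  26:210  27:630  28:937  29:905  30:809
Giant step factor: 3^(-31) ≡ 514 (mod 953).
Scan 336·514^i mod 953 for i = 0, 1, …:
  i=0: 336   i=1: 211   i=2: 765   i=3: 574
  i=4: 559   i=5: 473   i=6: 107   i=7: 677
  i=8: 133   i=9: 699   i=10: 5   i=11: 664
Match at i=11, j=16: e = 11·31 + 16 = 357.

357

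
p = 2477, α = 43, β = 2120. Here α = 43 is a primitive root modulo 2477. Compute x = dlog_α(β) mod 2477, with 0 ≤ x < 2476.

2017

Baby-step giant-step with m = ceil(sqrt(2476)) = 50.
Baby table (43^j mod 2477 for j=0..49):
  0:1  1:43  2:1849  3:243  4:541  5:970  6:2078  7:182
  8:395  9:2123  10:2117  11:1859  12:673  13:1692  14:923  15:57
  16:2451  17:1359  18:1466  19:1113  20:796  21:2027  22:466  23:222
  24:2115  25:1773  26:1929  27:1206  28:2318  29:594  30:772  31:995
  32:676  33:1821  34:1516  35:786  36:1597  37:1792  38:269  39:1659
  40:1981  41:965  42:1863  43:845  44:1657  45:1895  46:2221  47:1377
  48:2240  49:2194
Giant step factor: 43^(-50) ≡ 1594 (mod 2477).
Scan 2120·1594^i mod 2477 for i = 0, 1, …:
  i=0: 2120   i=1: 652   i=2: 1425   i=3: 41
  i=4: 952   i=5: 1564   i=6: 1154   i=7: 1542
  i=8: 764   i=9: 1609     …   i=39: 1258
  i=40: 1359
Match at i=40, j=17: x = 40·50 + 17 = 2017.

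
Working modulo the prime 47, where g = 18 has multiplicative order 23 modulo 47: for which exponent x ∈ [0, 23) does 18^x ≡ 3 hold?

17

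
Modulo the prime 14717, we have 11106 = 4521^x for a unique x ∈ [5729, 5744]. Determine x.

5736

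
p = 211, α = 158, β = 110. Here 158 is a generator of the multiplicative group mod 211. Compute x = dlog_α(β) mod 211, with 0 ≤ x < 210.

115

Baby-step giant-step with m = ceil(sqrt(210)) = 15.
Baby table (158^j mod 211 for j=0..14):
  0:1  1:158  2:66  3:89  4:136  5:177  6:114  7:77
  8:139  9:18  10:101  11:133  12:125  13:127  14:21
Giant step factor: 158^(-15) ≡ 40 (mod 211).
Scan 110·40^i mod 211 for i = 0, 1, …:
  i=0: 110   i=1: 180   i=2: 26   i=3: 196
  i=4: 33   i=5: 54   i=6: 50   i=7: 101
Match at i=7, j=10: x = 7·15 + 10 = 115.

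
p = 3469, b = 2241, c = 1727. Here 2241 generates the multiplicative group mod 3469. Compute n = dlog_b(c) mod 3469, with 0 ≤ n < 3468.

3023

Baby-step giant-step with m = ceil(sqrt(3468)) = 59.
Baby table (2241^j mod 3469 for j=0..58):
  0:1  1:2241  2:2438  3:3352  4:1447  5:2681  6:3282  7:682
  8:2002  9:1065  10:3462  11:1658  12:279  13:819  14:278  15:2047
  16:1309  17:2164  18:3331  19:2952  20:49  21:2270  22:1516  23:1205
  24:1523  25:3016  26:1244  27:2197  28:966  29:150  30:3126  31:1455
  32:3264  33:1972  34:3215  35:3171  36:1699  37:1966  38:176  39:2419
  40:2401  41:222  42:1435  43:72  44:1778  45:2086  46:1983  47:114
  48:2237  49:412  50:538  51:1915  52:362  53:2965  54:1430  55:2743
  56:3464  57:2671  58:1686
Giant step factor: 2241^(-59) ≡ 2200 (mod 3469).
Scan 1727·2200^i mod 3469 for i = 0, 1, …:
  i=0: 1727   i=1: 845   i=2: 3085   i=3: 1636
  i=4: 1847   i=5: 1201   i=6: 2291   i=7: 3212
  i=8: 47   i=9: 2799     …   i=50: 3056
  i=51: 278
Match at i=51, j=14: n = 51·59 + 14 = 3023.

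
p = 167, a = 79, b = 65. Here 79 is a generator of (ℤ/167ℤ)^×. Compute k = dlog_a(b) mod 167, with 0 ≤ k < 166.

Baby-step giant-step with m = ceil(sqrt(166)) = 13.
Baby table (79^j mod 167 for j=0..12):
  0:1  1:79  2:62  3:55  4:3  5:70  6:19  7:165
  8:9  9:43  10:57  11:161  12:27
Giant step factor: 79^(-13) ≡ 145 (mod 167).
Scan 65·145^i mod 167 for i = 0, 1, …:
  i=0: 65   i=1: 73   i=2: 64   i=3: 95
  i=4: 81   i=5: 55
Match at i=5, j=3: k = 5·13 + 3 = 68.

68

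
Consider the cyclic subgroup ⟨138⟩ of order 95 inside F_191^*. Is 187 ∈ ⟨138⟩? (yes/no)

no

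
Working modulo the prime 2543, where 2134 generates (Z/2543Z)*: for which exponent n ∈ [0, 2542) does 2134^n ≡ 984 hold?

1268

Baby-step giant-step with m = ceil(sqrt(2542)) = 51.
Baby table (2134^j mod 2543 for j=0..50):
  0:1  1:2134  2:1986  3:1486  4:3  5:1316  6:872  7:1915
  8:9  9:1405  10:73  11:659  12:27  13:1672  14:219  15:1977
  16:81  17:2473  18:657  19:845  20:243  21:2333  22:1971  23:2535
  24:729  25:1913  26:827  27:2519  28:2187  29:653  30:2481  31:2471
  32:1475  33:1959  34:2357  35:2327  36:1882  37:791  38:1985  39:1895
  40:560  41:2373  42:869  43:599  44:1680  45:2033  46:64  47:1797
  48:2497  49:1013  50:192
Giant step factor: 2134^(-51) ≡ 1901 (mod 2543).
Scan 984·1901^i mod 2543 for i = 0, 1, …:
  i=0: 984   i=1: 1479   i=2: 1564   i=3: 397
  i=4: 1969   i=5: 2316   i=6: 783   i=7: 828
  i=8: 2454   i=9: 1192     …   i=23: 1257
  i=24: 1680
Match at i=24, j=44: n = 24·51 + 44 = 1268.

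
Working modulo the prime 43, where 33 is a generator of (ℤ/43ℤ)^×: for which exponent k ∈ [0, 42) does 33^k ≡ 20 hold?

31

Baby-step giant-step with m = ceil(sqrt(42)) = 7.
Baby table (33^j mod 43 for j=0..6):
  0:1  1:33  2:14  3:32  4:24  5:18  6:35
Giant step factor: 33^(-7) ≡ 7 (mod 43).
Scan 20·7^i mod 43 for i = 0, 1, …:
  i=0: 20   i=1: 11   i=2: 34   i=3: 23
  i=4: 32
Match at i=4, j=3: k = 4·7 + 3 = 31.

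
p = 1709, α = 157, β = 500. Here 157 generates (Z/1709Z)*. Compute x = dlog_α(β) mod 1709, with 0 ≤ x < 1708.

424

Baby-step giant-step with m = ceil(sqrt(1708)) = 42.
Baby table (157^j mod 1709 for j=0..41):
  0:1  1:157  2:723  3:717  4:1484  5:564  6:1389  7:1030
  8:1064  9:1275  10:222  11:674  12:1569  13:237  14:1320  15:451
  16:738  17:1363  18:366  19:1065  20:1432  21:945  22:1391  23:1344
  24:801  25:1000  26:1481  27:93  28:929  29:588  30:30  31:1292
  32:1182  33:1002  34:86  35:1539  36:654  37:138  38:1158  39:652
  40:1533  41:1421
Giant step factor: 157^(-42) ≡ 1379 (mod 1709).
Scan 500·1379^i mod 1709 for i = 0, 1, …:
  i=0: 500   i=1: 773   i=2: 1260   i=3: 1196
  i=4: 99   i=5: 1510   i=6: 728   i=7: 729
  i=8: 399   i=9: 1632   i=10: 1484
Match at i=10, j=4: x = 10·42 + 4 = 424.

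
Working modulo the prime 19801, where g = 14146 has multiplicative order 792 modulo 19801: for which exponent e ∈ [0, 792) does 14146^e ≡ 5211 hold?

Baby-step giant-step with m = ceil(sqrt(792)) = 29.
Baby table (14146^j mod 19801 for j=0..28):
  0:1  1:14146  2:410  3:17968  4:9692  5:908  6:13520  7:15862
  8:18721  9:8692  10:12623  11:19341  12:7369  13:9410  14:11538  15:16706
  16:17942  17:18115  18:10049  19:1775  20:1482  21:14914  22:13590  23:16032
  24:7819  25:18989  26:17829  27:3697  28:3321
Giant step factor: 14146^(-29) ≡ 2870 (mod 19801).
Scan 5211·2870^i mod 19801 for i = 0, 1, …:
  i=0: 5211   i=1: 5815   i=2: 16608   i=3: 3953
  i=4: 18938   i=5: 18116   i=6: 15295   i=7: 17634
  i=8: 18025   i=9: 11538
Match at i=9, j=14: e = 9·29 + 14 = 275.

275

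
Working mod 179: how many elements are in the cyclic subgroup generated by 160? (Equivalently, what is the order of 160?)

The order of 160 must divide p − 1 = 178 = 2 · 89.
Divisors: 1, 2, 89, 178.
Check each in increasing order: 160^1 ≡ 160;  160^2 ≡ 3;  160^89 ≡ 178;  160^178 ≡ 1.
Smallest exponent giving 1 is 178.

178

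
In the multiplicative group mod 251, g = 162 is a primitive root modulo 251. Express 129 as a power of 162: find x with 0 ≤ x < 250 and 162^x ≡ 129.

Baby-step giant-step with m = ceil(sqrt(250)) = 16.
Baby table (162^j mod 251 for j=0..15):
  0:1  1:162  2:140  3:90  4:22  5:50  6:68  7:223
  8:233  9:96  10:241  11:137  12:106  13:104  14:31  15:2
Giant step factor: 162^(-16) ≡ 196 (mod 251).
Scan 129·196^i mod 251 for i = 0, 1, …:
  i=0: 129   i=1: 184   i=2: 171   i=3: 133
  i=4: 215   i=5: 223
Match at i=5, j=7: x = 5·16 + 7 = 87.

87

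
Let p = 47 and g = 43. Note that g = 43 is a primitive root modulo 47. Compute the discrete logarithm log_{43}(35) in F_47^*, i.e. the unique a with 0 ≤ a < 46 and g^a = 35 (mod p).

45

Baby-step giant-step with m = ceil(sqrt(46)) = 7.
Baby table (43^j mod 47 for j=0..6):
  0:1  1:43  2:16  3:30  4:21  5:10  6:7
Giant step factor: 43^(-7) ≡ 5 (mod 47).
Scan 35·5^i mod 47 for i = 0, 1, …:
  i=0: 35   i=1: 34   i=2: 29   i=3: 4
  i=4: 20   i=5: 6   i=6: 30
Match at i=6, j=3: a = 6·7 + 3 = 45.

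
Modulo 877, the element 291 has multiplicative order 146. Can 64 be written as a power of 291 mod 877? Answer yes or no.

64 ∈ ⟨291⟩ iff 64^146 ≡ 1 (mod 877), since |⟨291⟩| = 146.
64^146 mod 877 = 1.
Since 1 = 1, 64 lies in the subgroup.

yes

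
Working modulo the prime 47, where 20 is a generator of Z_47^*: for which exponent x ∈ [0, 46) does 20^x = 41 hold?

Successive powers of 20 modulo 47:
  20^0=1  20^1=20  20^2=24  20^3=10  20^4=12  20^5=5
  20^6=6  20^7=26  20^8=3  20^9=13  20^10=25  20^11=30
  20^12=36  20^13=15  20^14=18  20^15=31  20^16=9  20^17=39
  20^18=28  20^19=43  20^20=14  20^21=45  20^22=7  20^23=46
  20^24=27  20^25=23  20^26=37  20^27=35  20^28=42  20^29=41
So 20^29 ≡ 41 (mod 47), giving x = 29.

29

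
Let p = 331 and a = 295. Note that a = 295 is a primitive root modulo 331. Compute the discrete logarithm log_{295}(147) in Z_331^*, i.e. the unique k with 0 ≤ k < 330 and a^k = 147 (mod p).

Baby-step giant-step with m = ceil(sqrt(330)) = 19.
Baby table (295^j mod 331 for j=0..18):
  0:1  1:295  2:303  3:15  4:122  5:242  6:225  7:175
  8:320  9:65  10:308  11:166  12:313  13:317  14:173  15:61
  16:121  17:278  18:253
Giant step factor: 295^(-19) ≡ 60 (mod 331).
Scan 147·60^i mod 331 for i = 0, 1, …:
  i=0: 147   i=1: 214   i=2: 262   i=3: 163
  i=4: 181   i=5: 268   i=6: 192   i=7: 266
  i=8: 72   i=9: 17     …   i=15: 83
  i=16: 15
Match at i=16, j=3: k = 16·19 + 3 = 307.

307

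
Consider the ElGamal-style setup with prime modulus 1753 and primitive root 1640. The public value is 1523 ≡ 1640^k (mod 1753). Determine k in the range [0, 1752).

Baby-step giant-step with m = ceil(sqrt(1752)) = 42.
Baby table (1640^j mod 1753 for j=0..41):
  0:1  1:1640  2:498  3:1575  4:831  5:759  6:130  7:1087
  8:1632  9:1402  10:1097  11:502  12:1123  13:1070  14:47  15:1701
  16:617  17:399  18:491  19:613  20:851  21:252  22:1325  23:1033
  24:722  25:805  26:191  27:1206  28:456  29:1062  30:951  31:1223
  32:288  33:763  34:1431  35:1326  36:920  37:1220  38:627  39:1022
  40:212  41:586
Giant step factor: 1640^(-42) ≡ 1058 (mod 1753).
Scan 1523·1058^i mod 1753 for i = 0, 1, …:
  i=0: 1523   i=1: 327   i=2: 625   i=3: 369
  i=4: 1236   i=5: 1703   i=6: 1443   i=7: 1584
  i=8: 4   i=9: 726     …   i=13: 1449
  i=14: 920
Match at i=14, j=36: k = 14·42 + 36 = 624.

624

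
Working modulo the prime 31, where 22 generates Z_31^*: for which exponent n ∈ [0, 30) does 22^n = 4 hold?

24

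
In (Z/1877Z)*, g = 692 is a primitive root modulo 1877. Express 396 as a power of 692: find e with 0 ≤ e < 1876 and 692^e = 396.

511

Baby-step giant-step with m = ceil(sqrt(1876)) = 44.
Baby table (692^j mod 1877 for j=0..43):
  0:1  1:692  2:229  3:800  4:1762  5:1131  6:1820  7:1850
  8:86  9:1325  10:924  11:1228  12:1372  13:1539  14:729  15:1432
  16:1765  17:1330  18:630  19:496  20:1618  21:964  22:753  23:1147
  24:1630  25:1760  26:1624  27:1362  28:250  29:316  30:940  31:1038
  32:1282  33:1200  34:766  35:758  36:853  37:898  38:129  39:1049
  40:1386  41:1842  42:181  43:1370
Giant step factor: 692^(-44) ≡ 993 (mod 1877).
Scan 396·993^i mod 1877 for i = 0, 1, …:
  i=0: 396   i=1: 935   i=2: 1217   i=3: 1570
  i=4: 1100   i=5: 1763   i=6: 1295   i=7: 190
  i=8: 970   i=9: 309   i=10: 886   i=11: 1362
Match at i=11, j=27: e = 11·44 + 27 = 511.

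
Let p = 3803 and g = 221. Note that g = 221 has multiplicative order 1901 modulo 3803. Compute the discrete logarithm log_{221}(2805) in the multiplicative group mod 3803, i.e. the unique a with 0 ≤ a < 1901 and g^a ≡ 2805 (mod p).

Baby-step giant-step with m = ceil(sqrt(1901)) = 44.
Baby table (221^j mod 3803 for j=0..43):
  0:1  1:221  2:3205  3:947  4:122  5:341  6:3104  7:1444
  8:3475  9:3572  10:2191  11:1230  12:1817  13:2242  14:1092  15:1743
  16:1100  17:3511  18:119  19:3481  20:1095  21:2406  22:3109  23:2549
  24:485  25:701  26:2801  27:2935  28:2125  29:1856  30:3255  31:588
  32:646  33:2055  34:1598  35:3282  36:2752  37:3515  38:1003  39:1089
  40:1080  41:2894  42:670  43:3556
Giant step factor: 221^(-44) ≡ 2508 (mod 3803).
Scan 2805·2508^i mod 3803 for i = 0, 1, …:
  i=0: 2805   i=1: 3193   i=2: 2729   i=3: 2735
  i=4: 2571   i=5: 1983   i=6: 2843   i=7: 3422
  i=8: 2808   i=9: 3111     …   i=36: 3242
  i=37: 122
Match at i=37, j=4: a = 37·44 + 4 = 1632.

1632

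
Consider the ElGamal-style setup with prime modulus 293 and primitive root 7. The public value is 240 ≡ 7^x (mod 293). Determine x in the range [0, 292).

Baby-step giant-step with m = ceil(sqrt(292)) = 18.
Baby table (7^j mod 293 for j=0..17):
  0:1  1:7  2:49  3:50  4:57  5:106  6:156  7:213
  8:26  9:182  10:102  11:128  12:17  13:119  14:247  15:264
  16:90  17:44
Giant step factor: 7^(-18) ≡ 254 (mod 293).
Scan 240·254^i mod 293 for i = 0, 1, …:
  i=0: 240   i=1: 16   i=2: 255   i=3: 17
Match at i=3, j=12: x = 3·18 + 12 = 66.

66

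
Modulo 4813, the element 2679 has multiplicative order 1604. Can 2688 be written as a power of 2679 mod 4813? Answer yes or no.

yes

2688 ∈ ⟨2679⟩ iff 2688^1604 ≡ 1 (mod 4813), since |⟨2679⟩| = 1604.
2688^1604 mod 4813 = 1.
Since 1 = 1, 2688 lies in the subgroup.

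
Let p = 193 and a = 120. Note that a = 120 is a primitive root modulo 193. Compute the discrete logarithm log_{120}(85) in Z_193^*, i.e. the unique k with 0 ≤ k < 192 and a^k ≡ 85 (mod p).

Baby-step giant-step with m = ceil(sqrt(192)) = 14.
Baby table (120^j mod 193 for j=0..13):
  0:1  1:120  2:118  3:71  4:28  5:79  6:23  7:58
  8:12  9:89  10:65  11:80  12:143  13:176
Giant step factor: 120^(-14) ≡ 100 (mod 193).
Scan 85·100^i mod 193 for i = 0, 1, …:
  i=0: 85   i=1: 8   i=2: 28
Match at i=2, j=4: k = 2·14 + 4 = 32.

32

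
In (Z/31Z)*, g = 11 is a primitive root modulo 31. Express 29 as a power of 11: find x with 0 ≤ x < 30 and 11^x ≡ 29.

Successive powers of 11 modulo 31:
  11^0=1  11^1=11  11^2=28  11^3=29
So 11^3 ≡ 29 (mod 31), giving x = 3.

3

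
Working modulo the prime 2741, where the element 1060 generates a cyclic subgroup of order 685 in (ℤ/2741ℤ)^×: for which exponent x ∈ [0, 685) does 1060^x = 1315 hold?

114

Baby-step giant-step with m = ceil(sqrt(685)) = 27.
Baby table (1060^j mod 2741 for j=0..26):
  0:1  1:1060  2:2531  3:2162  4:244  5:986  6:839  7:1256
  8:1975  9:2117  10:1882  11:2213  12:2225  13:1240  14:1461  15:2736
  16:182  17:1050  18:154  19:1521  20:552  21:1287  22:1943  23:1089
  24:379  25:1554  26:2640
Giant step factor: 1060^(-27) ≡ 2060 (mod 2741).
Scan 1315·2060^i mod 2741 for i = 0, 1, …:
  i=0: 1315   i=1: 792   i=2: 625   i=3: 1971
  i=4: 839
Match at i=4, j=6: x = 4·27 + 6 = 114.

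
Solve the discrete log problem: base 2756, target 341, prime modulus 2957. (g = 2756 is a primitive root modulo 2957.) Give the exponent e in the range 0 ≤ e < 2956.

Baby-step giant-step with m = ceil(sqrt(2956)) = 55.
Baby table (2756^j mod 2957 for j=0..54):
  0:1  1:2756  2:1960  3:2278  4:457  5:2767  6:2706  7:182
  8:1859  9:1880  10:616  11:378  12:904  13:1630  14:597  15:1240
  16:2105  17:2703  18:785  19:1893  20:960  21:2202  22:948  23:1657
  24:1084  25:934  26:1514  27:257  28:1569  29:1030  30:2917  31:2126
  32:1439  33:547  34:2419  35:1686  36:1169  37:1591  38:2522  39:1682
  40:1973  41:2622  42:2281  43:2811  44:2733  45:669  46:1553  47:1289
  48:1127  49:1162  50:41  51:630  52:521  53:1731  54:995
Giant step factor: 2756^(-55) ≡ 2347 (mod 2957).
Scan 341·2347^i mod 2957 for i = 0, 1, …:
  i=0: 341   i=1: 1937   i=2: 1230   i=3: 778
  i=4: 1497   i=5: 543   i=6: 2911   i=7: 1447
  i=8: 1473   i=9: 398     …   i=14: 1050
  i=15: 1169
Match at i=15, j=36: e = 15·55 + 36 = 861.

861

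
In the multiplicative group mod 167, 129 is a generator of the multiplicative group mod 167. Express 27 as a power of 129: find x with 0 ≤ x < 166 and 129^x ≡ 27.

52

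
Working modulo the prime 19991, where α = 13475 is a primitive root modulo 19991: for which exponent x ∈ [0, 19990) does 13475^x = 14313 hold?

15425

Baby-step giant-step with m = ceil(sqrt(19990)) = 142.
Baby table (13475^j mod 19991 for j=0..141):
  0:1  1:13475  2:17363  3:11752  4:9489  5:1839  6:11676  7:4930
  8:1657  9:18119  10:3442  11:1830  12:10347  13:8591  14:15835  15:12682
  16:6882  17:16692  18:5959  19:13669  20:12692  21:1695  22:10403  23:3533
  24:8604  25:11091  26:18500  27:19721  28:112  29:9875  30:5529  31:16809
  32:3245  33:6058  34:8297  35:12403  36:5665  37:10237  38:5675  39:5050
  40:19377  41:2624  42:14312  43:1023  44:11126  45:10341  46:7705  47:11612
  48:2143  49:9921  50:5658  51:15867  52:4080  53:2750  54:12927  55:9742
  56:12544  57:6495  58:19518  59:3454  60:3602  61:18793  62:9678  63:9757
  64:14759  65:7057  66:15879  67:5852  68:11196  69:14014  70:3664  71:14621
  72:6670  73:18705  74:3347  75:1129  76:124  77:11647  78:13975  79:17896
  80:17158  81:8135  82:8472  83:11590  84:5558  85:7764  86:6997  87:7019
  88:3604  89:5761  90:4422  91:13270  92:13746  93:10735  94:19240  95:15712
  96:14510  97:10270  98:10548  99:18281  100:7373  101:15896  102:15026  103:6502
  104:13888  105:5049  106:5902  107:5252  108:2560  109:11525  110:9287  111:18656
  112:2775  113:9955  114:4015  115:6479  116:3828  117:5520  118:15480  119:6906
  120:245  121:2860  122:15843  123:536  124:5849  125:10753  126:1907  127:8390
  128:6145  129:1153  130:3668  131:8548  132:16149  133:5740  134:1321  135:8485
  136:6846  137:11376  138:612  139:10408  140:10935  141:15455
Giant step factor: 13475^(-142) ≡ 12505 (mod 19991).
Scan 14313·12505^i mod 19991 for i = 0, 1, …:
  i=0: 14313   i=1: 4642   i=2: 14337   i=3: 4897
  i=4: 4552   i=5: 8383   i=6: 16602   i=7: 1475
  i=8: 13173   i=9: 2525     …   i=107: 12772
  i=108: 5761
Match at i=108, j=89: x = 108·142 + 89 = 15425.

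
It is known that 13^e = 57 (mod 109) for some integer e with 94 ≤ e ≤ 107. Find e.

97

Compute 13^94 mod 109 = 29, then multiply by 13 repeatedly:
  13^94=29  13^95=50  13^96=105  13^97=57
Found 57 at exponent 97.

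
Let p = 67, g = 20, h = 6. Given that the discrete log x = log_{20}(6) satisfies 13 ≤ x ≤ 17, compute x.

14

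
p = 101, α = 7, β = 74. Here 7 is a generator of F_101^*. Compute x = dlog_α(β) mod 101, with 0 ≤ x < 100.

73

Baby-step giant-step with m = ceil(sqrt(100)) = 10.
Baby table (7^j mod 101 for j=0..9):
  0:1  1:7  2:49  3:40  4:78  5:41  6:85  7:90
  8:24  9:67
Giant step factor: 7^(-10) ≡ 14 (mod 101).
Scan 74·14^i mod 101 for i = 0, 1, …:
  i=0: 74   i=1: 26   i=2: 61   i=3: 46
  i=4: 38   i=5: 27   i=6: 75   i=7: 40
Match at i=7, j=3: x = 7·10 + 3 = 73.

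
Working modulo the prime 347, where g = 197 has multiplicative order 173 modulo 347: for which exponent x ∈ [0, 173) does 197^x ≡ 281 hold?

86

Baby-step giant-step with m = ceil(sqrt(173)) = 14.
Baby table (197^j mod 347 for j=0..13):
  0:1  1:197  2:292  3:269  4:249  5:126  6:185  7:10
  8:235  9:144  10:261  11:61  12:219  13:115
Giant step factor: 197^(-14) ≡ 59 (mod 347).
Scan 281·59^i mod 347 for i = 0, 1, …:
  i=0: 281   i=1: 270   i=2: 315   i=3: 194
  i=4: 342   i=5: 52   i=6: 292
Match at i=6, j=2: x = 6·14 + 2 = 86.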